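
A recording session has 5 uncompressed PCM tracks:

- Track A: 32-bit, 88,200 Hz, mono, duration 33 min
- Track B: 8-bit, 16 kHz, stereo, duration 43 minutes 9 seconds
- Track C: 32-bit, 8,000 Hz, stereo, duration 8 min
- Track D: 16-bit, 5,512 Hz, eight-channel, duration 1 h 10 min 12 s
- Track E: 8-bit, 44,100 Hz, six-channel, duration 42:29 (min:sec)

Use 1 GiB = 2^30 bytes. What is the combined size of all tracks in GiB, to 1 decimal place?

Track A: 33 min = 1,980 s; 88,200 × 1,980 × 4 × 1 = 698,544,000 bytes.
Track B: 43 minutes 9 seconds = 2,589 s; 16,000 × 2,589 × 1 × 2 = 82,848,000 bytes.
Track C: 8 min = 480 s; 8,000 × 480 × 4 × 2 = 30,720,000 bytes.
Track D: 1 h 10 min 12 s = 4,212 s; 5,512 × 4,212 × 2 × 8 = 371,464,704 bytes.
Track E: 42:29 (min:sec) = 2,549 s; 44,100 × 2,549 × 1 × 6 = 674,465,400 bytes.
Total = 1,858,042,104 bytes = 1.7 GiB.

1.7 GiB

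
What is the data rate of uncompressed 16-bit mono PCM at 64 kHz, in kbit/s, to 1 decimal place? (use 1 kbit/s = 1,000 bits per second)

1024.0 kbit/s

Bit rate = 64,000 × 16 × 1 = 1,024,000 bits/s.
= 1024.0 kbit/s.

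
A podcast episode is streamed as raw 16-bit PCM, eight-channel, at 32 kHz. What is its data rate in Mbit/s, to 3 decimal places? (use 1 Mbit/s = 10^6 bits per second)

4.096 Mbit/s

Bit rate = 32,000 × 16 × 8 = 4,096,000 bits/s.
= 4.096 Mbit/s.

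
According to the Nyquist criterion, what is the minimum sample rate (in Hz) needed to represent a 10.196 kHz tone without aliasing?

Minimum sample rate = 2 × 10,196 Hz = 20,392 Hz.

20,392 Hz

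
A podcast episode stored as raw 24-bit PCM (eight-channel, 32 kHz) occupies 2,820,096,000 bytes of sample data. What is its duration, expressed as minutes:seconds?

61:12

Byte rate = 32,000 × 3 × 8 = 768,000 bytes/s.
Duration = 2,820,096,000 / 768,000 = 3,672 s.
3,672 s = 61:12.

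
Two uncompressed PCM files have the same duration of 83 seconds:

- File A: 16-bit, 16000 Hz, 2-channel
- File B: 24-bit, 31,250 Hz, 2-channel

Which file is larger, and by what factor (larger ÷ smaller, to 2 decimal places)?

File A: 16,000 × 2 × 2 = 64,000 bytes/s.
File B: 31,250 × 3 × 2 = 187,500 bytes/s.
File B is larger; ratio = 15,562,500 / 5,312,000 = 2.93.

File B, by a factor of 2.93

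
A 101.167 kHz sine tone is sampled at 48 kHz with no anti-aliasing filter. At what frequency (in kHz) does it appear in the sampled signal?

Nyquist = 48,000/2 = 24,000 Hz; 101,167 Hz exceeds it.
Alias = |101,167 − 2×48,000| = |101,167 − 96,000| = 5,167 Hz = 5.167 kHz.

5.167 kHz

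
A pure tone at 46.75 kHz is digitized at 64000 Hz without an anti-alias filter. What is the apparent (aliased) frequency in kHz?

17.25 kHz

Nyquist = 64,000/2 = 32,000 Hz; 46,750 Hz exceeds it.
Alias = |46,750 − 1×64,000| = |46,750 − 64,000| = 17,250 Hz = 17.25 kHz.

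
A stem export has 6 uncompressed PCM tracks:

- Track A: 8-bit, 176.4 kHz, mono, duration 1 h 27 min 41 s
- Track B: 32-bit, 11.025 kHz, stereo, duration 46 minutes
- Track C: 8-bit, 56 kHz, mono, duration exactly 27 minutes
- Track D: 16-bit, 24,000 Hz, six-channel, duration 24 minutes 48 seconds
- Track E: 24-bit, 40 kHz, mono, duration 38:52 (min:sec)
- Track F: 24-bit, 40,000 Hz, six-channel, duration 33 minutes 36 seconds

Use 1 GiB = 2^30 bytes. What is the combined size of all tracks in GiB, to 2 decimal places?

Track A: 1 h 27 min 41 s = 5,261 s; 176,400 × 5,261 × 1 × 1 = 928,040,400 bytes.
Track B: 46 minutes = 2,760 s; 11,025 × 2,760 × 4 × 2 = 243,432,000 bytes.
Track C: exactly 27 minutes = 1,620 s; 56,000 × 1,620 × 1 × 1 = 90,720,000 bytes.
Track D: 24 minutes 48 seconds = 1,488 s; 24,000 × 1,488 × 2 × 6 = 428,544,000 bytes.
Track E: 38:52 (min:sec) = 2,332 s; 40,000 × 2,332 × 3 × 1 = 279,840,000 bytes.
Track F: 33 minutes 36 seconds = 2,016 s; 40,000 × 2,016 × 3 × 6 = 1,451,520,000 bytes.
Total = 3,422,096,400 bytes = 3.19 GiB.

3.19 GiB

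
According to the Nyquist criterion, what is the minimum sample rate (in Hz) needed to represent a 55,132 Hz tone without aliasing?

110,264 Hz

Minimum sample rate = 2 × 55,132 Hz = 110,264 Hz.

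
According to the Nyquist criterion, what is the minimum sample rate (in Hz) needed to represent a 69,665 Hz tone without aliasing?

Minimum sample rate = 2 × 69,665 Hz = 139,330 Hz.

139,330 Hz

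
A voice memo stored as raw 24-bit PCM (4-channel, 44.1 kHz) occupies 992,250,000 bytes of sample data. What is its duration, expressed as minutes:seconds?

Byte rate = 44,100 × 3 × 4 = 529,200 bytes/s.
Duration = 992,250,000 / 529,200 = 1,875 s.
1,875 s = 31:15.

31:15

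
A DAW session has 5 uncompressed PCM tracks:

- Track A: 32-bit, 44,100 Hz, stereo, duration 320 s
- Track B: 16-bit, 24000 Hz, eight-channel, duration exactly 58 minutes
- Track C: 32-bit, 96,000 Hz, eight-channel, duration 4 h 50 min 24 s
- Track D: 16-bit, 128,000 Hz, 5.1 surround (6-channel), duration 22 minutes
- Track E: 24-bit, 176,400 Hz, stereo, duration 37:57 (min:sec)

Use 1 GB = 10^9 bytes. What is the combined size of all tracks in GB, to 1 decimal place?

Track A: 44,100 × 320 × 4 × 2 = 112,896,000 bytes.
Track B: exactly 58 minutes = 3,480 s; 24,000 × 3,480 × 2 × 8 = 1,336,320,000 bytes.
Track C: 4 h 50 min 24 s = 17,424 s; 96,000 × 17,424 × 4 × 8 = 53,526,528,000 bytes.
Track D: 22 minutes = 1,320 s; 128,000 × 1,320 × 2 × 6 = 2,027,520,000 bytes.
Track E: 37:57 (min:sec) = 2,277 s; 176,400 × 2,277 × 3 × 2 = 2,409,976,800 bytes.
Total = 59,413,240,800 bytes = 59.4 GB.

59.4 GB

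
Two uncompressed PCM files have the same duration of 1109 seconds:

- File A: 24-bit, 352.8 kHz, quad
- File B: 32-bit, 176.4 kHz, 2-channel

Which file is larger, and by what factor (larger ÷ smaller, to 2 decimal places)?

File A, by a factor of 3.00

File A: 352,800 × 3 × 4 = 4,233,600 bytes/s.
File B: 176,400 × 4 × 2 = 1,411,200 bytes/s.
File A is larger; ratio = 4,695,062,400 / 1,565,020,800 = 3.00.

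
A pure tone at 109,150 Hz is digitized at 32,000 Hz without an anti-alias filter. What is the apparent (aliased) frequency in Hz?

13,150 Hz

Nyquist = 32,000/2 = 16,000 Hz; 109,150 Hz exceeds it.
Alias = |109,150 − 3×32,000| = |109,150 − 96,000| = 13,150 Hz.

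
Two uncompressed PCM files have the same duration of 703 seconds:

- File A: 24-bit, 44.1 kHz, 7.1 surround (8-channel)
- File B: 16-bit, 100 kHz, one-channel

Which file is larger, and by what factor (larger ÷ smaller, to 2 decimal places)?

File A, by a factor of 5.29

File A: 44,100 × 3 × 8 = 1,058,400 bytes/s.
File B: 100,000 × 2 × 1 = 200,000 bytes/s.
File A is larger; ratio = 744,055,200 / 140,600,000 = 5.29.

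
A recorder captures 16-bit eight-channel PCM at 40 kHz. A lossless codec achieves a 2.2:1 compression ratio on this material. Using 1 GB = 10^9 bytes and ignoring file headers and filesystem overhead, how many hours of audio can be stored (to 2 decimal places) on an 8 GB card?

7.64 hours

Uncompressed byte rate = 40,000 × 2 × 8 = 640,000 bytes/s.
After 2.2:1 compression, effective rate ≈ 290909.09 bytes/s.
Capacity = 8 × 1,000,000,000 = 8,000,000,000 bytes.
8,000,000,000 / effective rate ≈ 27500 s → 7.64 hours.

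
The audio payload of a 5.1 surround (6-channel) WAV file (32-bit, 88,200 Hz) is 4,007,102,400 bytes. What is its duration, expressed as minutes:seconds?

Byte rate = 88,200 × 4 × 6 = 2,116,800 bytes/s.
Duration = 4,007,102,400 / 2,116,800 = 1,893 s.
1,893 s = 31:33.

31:33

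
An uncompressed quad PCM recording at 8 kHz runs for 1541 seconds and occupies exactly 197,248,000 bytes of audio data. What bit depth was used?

32 bits

Bytes per sample = 197,248,000 / (8,000 × 1,541 × 4) = 197,248,000 / 49,312,000 = 4.
Bit depth = 4 × 8 = 32 bits.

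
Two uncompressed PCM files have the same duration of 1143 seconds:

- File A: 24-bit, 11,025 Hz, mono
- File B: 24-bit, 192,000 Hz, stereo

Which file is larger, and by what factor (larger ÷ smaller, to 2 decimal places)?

File B, by a factor of 34.83

File A: 11,025 × 3 × 1 = 33,075 bytes/s.
File B: 192,000 × 3 × 2 = 1,152,000 bytes/s.
File B is larger; ratio = 1,316,736,000 / 37,804,725 = 34.83.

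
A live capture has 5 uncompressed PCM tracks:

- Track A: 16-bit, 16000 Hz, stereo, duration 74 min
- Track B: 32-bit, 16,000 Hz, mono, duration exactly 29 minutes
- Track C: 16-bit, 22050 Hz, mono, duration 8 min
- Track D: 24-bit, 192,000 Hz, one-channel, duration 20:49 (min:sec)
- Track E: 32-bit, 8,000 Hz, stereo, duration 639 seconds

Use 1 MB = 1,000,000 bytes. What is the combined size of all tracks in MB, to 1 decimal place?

1177.0 MB

Track A: 74 min = 4,440 s; 16,000 × 4,440 × 2 × 2 = 284,160,000 bytes.
Track B: exactly 29 minutes = 1,740 s; 16,000 × 1,740 × 4 × 1 = 111,360,000 bytes.
Track C: 8 min = 480 s; 22,050 × 480 × 2 × 1 = 21,168,000 bytes.
Track D: 20:49 (min:sec) = 1,249 s; 192,000 × 1,249 × 3 × 1 = 719,424,000 bytes.
Track E: 8,000 × 639 × 4 × 2 = 40,896,000 bytes.
Total = 1,177,008,000 bytes = 1177.0 MB.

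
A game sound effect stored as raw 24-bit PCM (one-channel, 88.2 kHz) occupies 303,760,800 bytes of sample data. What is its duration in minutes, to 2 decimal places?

Byte rate = 88,200 × 3 × 1 = 264,600 bytes/s.
Duration = 303,760,800 / 264,600 = 1,148 s.
1,148 s / 60 = 19.13 minutes.

19.13 minutes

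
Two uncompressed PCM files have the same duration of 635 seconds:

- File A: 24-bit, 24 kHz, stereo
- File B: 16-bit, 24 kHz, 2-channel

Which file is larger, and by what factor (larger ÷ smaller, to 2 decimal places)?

File A, by a factor of 1.50

File A: 24,000 × 3 × 2 = 144,000 bytes/s.
File B: 24,000 × 2 × 2 = 96,000 bytes/s.
File A is larger; ratio = 91,440,000 / 60,960,000 = 1.50.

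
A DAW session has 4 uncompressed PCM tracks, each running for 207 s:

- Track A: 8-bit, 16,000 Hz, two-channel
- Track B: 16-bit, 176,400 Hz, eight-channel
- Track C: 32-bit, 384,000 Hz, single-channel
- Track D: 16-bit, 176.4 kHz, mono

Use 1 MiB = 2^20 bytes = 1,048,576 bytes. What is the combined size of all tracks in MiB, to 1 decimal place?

Track A: 16,000 × 207 × 1 × 2 = 6,624,000 bytes.
Track B: 176,400 × 207 × 2 × 8 = 584,236,800 bytes.
Track C: 384,000 × 207 × 4 × 1 = 317,952,000 bytes.
Track D: 176,400 × 207 × 2 × 1 = 73,029,600 bytes.
Total = 981,842,400 bytes = 936.4 MiB.

936.4 MiB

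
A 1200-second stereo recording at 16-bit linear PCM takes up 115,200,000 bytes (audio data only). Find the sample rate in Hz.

24,000 Hz

Bytes = sample_rate × seconds × bytes_per_sample × channels.
sample_rate = 115,200,000 / (1,200 × 2 × 2) = 115,200,000 / 4,800 = 24,000 Hz.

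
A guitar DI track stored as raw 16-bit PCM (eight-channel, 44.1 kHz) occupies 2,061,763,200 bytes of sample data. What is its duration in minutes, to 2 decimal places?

Byte rate = 44,100 × 2 × 8 = 705,600 bytes/s.
Duration = 2,061,763,200 / 705,600 = 2,922 s.
2,922 s / 60 = 48.70 minutes.

48.70 minutes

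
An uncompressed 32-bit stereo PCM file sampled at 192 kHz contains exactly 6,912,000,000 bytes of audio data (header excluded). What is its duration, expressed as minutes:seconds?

75:00

Byte rate = 192,000 × 4 × 2 = 1,536,000 bytes/s.
Duration = 6,912,000,000 / 1,536,000 = 4,500 s.
4,500 s = 75:00.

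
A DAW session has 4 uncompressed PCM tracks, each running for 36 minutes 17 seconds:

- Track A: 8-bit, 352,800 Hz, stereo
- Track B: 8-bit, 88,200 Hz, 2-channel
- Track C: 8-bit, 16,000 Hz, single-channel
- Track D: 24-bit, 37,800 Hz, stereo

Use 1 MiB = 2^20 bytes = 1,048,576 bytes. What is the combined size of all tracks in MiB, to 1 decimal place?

2335.3 MiB

36 minutes 17 seconds = 2,177 s.
Track A: 352,800 × 2,177 × 1 × 2 = 1,536,091,200 bytes.
Track B: 88,200 × 2,177 × 1 × 2 = 384,022,800 bytes.
Track C: 16,000 × 2,177 × 1 × 1 = 34,832,000 bytes.
Track D: 37,800 × 2,177 × 3 × 2 = 493,743,600 bytes.
Total = 2,448,689,600 bytes = 2335.3 MiB.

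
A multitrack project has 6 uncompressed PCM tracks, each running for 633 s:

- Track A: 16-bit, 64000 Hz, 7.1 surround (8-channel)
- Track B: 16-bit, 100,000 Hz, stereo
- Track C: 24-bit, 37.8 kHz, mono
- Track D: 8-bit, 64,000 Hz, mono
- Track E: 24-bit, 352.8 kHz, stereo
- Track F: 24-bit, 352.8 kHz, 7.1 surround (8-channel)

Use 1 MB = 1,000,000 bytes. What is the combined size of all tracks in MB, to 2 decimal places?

7713.36 MB

Track A: 64,000 × 633 × 2 × 8 = 648,192,000 bytes.
Track B: 100,000 × 633 × 2 × 2 = 253,200,000 bytes.
Track C: 37,800 × 633 × 3 × 1 = 71,782,200 bytes.
Track D: 64,000 × 633 × 1 × 1 = 40,512,000 bytes.
Track E: 352,800 × 633 × 3 × 2 = 1,339,934,400 bytes.
Track F: 352,800 × 633 × 3 × 8 = 5,359,737,600 bytes.
Total = 7,713,358,200 bytes = 7713.36 MB.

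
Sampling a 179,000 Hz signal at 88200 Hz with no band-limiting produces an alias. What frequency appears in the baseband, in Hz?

Nyquist = 88,200/2 = 44,100 Hz; 179,000 Hz exceeds it.
Alias = |179,000 − 2×88,200| = |179,000 − 176,400| = 2,600 Hz.

2,600 Hz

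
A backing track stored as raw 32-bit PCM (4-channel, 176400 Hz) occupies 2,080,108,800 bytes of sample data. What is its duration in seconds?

Byte rate = 176,400 × 4 × 4 = 2,822,400 bytes/s.
Duration = 2,080,108,800 / 2,822,400 = 737 s.

737 seconds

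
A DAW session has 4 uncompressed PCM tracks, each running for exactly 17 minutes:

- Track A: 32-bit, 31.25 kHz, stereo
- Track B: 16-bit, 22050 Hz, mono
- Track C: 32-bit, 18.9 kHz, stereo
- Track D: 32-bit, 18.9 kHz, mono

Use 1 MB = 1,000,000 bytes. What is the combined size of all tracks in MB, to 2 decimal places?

531.32 MB

exactly 17 minutes = 1,020 s.
Track A: 31,250 × 1,020 × 4 × 2 = 255,000,000 bytes.
Track B: 22,050 × 1,020 × 2 × 1 = 44,982,000 bytes.
Track C: 18,900 × 1,020 × 4 × 2 = 154,224,000 bytes.
Track D: 18,900 × 1,020 × 4 × 1 = 77,112,000 bytes.
Total = 531,318,000 bytes = 531.32 MB.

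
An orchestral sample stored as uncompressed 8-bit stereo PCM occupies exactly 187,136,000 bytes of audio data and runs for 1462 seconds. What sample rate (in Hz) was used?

64,000 Hz

Bytes = sample_rate × seconds × bytes_per_sample × channels.
sample_rate = 187,136,000 / (1,462 × 1 × 2) = 187,136,000 / 2,924 = 64,000 Hz.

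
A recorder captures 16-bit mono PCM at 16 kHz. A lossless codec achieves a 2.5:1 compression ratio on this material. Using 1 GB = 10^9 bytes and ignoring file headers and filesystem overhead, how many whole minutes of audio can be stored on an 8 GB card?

10,416 minutes

Uncompressed byte rate = 16,000 × 2 × 1 = 32,000 bytes/s.
After 2.5:1 compression, effective rate ≈ 12800 bytes/s.
Capacity = 8 × 1,000,000,000 = 8,000,000,000 bytes.
8,000,000,000 / effective rate ≈ 625000 s → 10,416 minutes.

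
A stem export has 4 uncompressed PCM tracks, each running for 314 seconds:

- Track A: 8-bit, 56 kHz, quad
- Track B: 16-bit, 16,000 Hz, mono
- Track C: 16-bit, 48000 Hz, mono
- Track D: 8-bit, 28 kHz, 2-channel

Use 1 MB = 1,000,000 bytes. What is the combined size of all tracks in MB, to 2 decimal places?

128.11 MB

Track A: 56,000 × 314 × 1 × 4 = 70,336,000 bytes.
Track B: 16,000 × 314 × 2 × 1 = 10,048,000 bytes.
Track C: 48,000 × 314 × 2 × 1 = 30,144,000 bytes.
Track D: 28,000 × 314 × 1 × 2 = 17,584,000 bytes.
Total = 128,112,000 bytes = 128.11 MB.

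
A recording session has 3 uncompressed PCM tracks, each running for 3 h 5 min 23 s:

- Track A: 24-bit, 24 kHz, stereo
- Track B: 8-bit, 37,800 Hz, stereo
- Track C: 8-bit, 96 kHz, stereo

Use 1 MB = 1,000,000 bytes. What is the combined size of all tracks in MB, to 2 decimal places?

3 h 5 min 23 s = 11,123 s.
Track A: 24,000 × 11,123 × 3 × 2 = 1,601,712,000 bytes.
Track B: 37,800 × 11,123 × 1 × 2 = 840,898,800 bytes.
Track C: 96,000 × 11,123 × 1 × 2 = 2,135,616,000 bytes.
Total = 4,578,226,800 bytes = 4578.23 MB.

4578.23 MB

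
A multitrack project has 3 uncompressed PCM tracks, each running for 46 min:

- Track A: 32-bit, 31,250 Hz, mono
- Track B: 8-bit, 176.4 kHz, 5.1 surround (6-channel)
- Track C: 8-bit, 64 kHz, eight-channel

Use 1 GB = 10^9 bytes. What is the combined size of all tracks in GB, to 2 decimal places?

4.68 GB

46 min = 2,760 s.
Track A: 31,250 × 2,760 × 4 × 1 = 345,000,000 bytes.
Track B: 176,400 × 2,760 × 1 × 6 = 2,921,184,000 bytes.
Track C: 64,000 × 2,760 × 1 × 8 = 1,413,120,000 bytes.
Total = 4,679,304,000 bytes = 4.68 GB.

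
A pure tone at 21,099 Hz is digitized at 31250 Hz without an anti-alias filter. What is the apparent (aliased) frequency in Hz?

10,151 Hz

Nyquist = 31,250/2 = 15,625 Hz; 21,099 Hz exceeds it.
Alias = |21,099 − 1×31,250| = |21,099 − 31,250| = 10,151 Hz.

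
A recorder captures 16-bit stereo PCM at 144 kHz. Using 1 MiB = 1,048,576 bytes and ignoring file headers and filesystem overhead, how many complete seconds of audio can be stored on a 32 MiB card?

58 seconds

Uncompressed byte rate = 144,000 × 2 × 2 = 576,000 bytes/s.
Capacity = 32 × 1,048,576 = 33,554,432 bytes.
33,554,432 / 576,000 ≈ 58.25 s → 58 seconds.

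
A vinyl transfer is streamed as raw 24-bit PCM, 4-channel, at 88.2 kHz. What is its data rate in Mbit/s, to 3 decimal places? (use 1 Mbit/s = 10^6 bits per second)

8.467 Mbit/s

Bit rate = 88,200 × 24 × 4 = 8,467,200 bits/s.
= 8.467 Mbit/s.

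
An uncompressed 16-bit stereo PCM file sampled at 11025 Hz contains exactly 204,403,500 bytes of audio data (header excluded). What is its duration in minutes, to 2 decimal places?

Byte rate = 11,025 × 2 × 2 = 44,100 bytes/s.
Duration = 204,403,500 / 44,100 = 4,635 s.
4,635 s / 60 = 77.25 minutes.

77.25 minutes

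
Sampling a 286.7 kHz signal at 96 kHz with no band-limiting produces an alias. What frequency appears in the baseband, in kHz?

Nyquist = 96,000/2 = 48,000 Hz; 286,700 Hz exceeds it.
Alias = |286,700 − 3×96,000| = |286,700 − 288,000| = 1,300 Hz = 1.3 kHz.

1.3 kHz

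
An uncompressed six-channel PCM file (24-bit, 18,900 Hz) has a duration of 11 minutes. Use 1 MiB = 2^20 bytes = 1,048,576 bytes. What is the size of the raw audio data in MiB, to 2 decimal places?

Duration = 11 minutes = 660 s.
Bytes = 18,900 samples/s × 660 s × 3 bytes/sample × 6 ch = 224,532,000 bytes.
224,532,000 / 1,048,576 = 214.13 MiB.

214.13 MiB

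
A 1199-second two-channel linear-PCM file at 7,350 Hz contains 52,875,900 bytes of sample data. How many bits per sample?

Bytes per sample = 52,875,900 / (7,350 × 1,199 × 2) = 52,875,900 / 17,625,300 = 3.
Bit depth = 3 × 8 = 24 bits.

24 bits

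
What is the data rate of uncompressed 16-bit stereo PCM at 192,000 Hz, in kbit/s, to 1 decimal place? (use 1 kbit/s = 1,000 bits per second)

6144.0 kbit/s

Bit rate = 192,000 × 16 × 2 = 6,144,000 bits/s.
= 6144.0 kbit/s.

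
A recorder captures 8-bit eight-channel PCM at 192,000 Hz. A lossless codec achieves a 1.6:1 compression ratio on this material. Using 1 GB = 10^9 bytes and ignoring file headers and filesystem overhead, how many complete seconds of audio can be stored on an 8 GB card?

8,333 seconds

Uncompressed byte rate = 192,000 × 1 × 8 = 1,536,000 bytes/s.
After 1.6:1 compression, effective rate ≈ 960000 bytes/s.
Capacity = 8 × 1,000,000,000 = 8,000,000,000 bytes.
8,000,000,000 / effective rate ≈ 8333.33 s → 8,333 seconds.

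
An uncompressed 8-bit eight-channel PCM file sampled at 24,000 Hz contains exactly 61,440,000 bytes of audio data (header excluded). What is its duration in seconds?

Byte rate = 24,000 × 1 × 8 = 192,000 bytes/s.
Duration = 61,440,000 / 192,000 = 320 s.

320 seconds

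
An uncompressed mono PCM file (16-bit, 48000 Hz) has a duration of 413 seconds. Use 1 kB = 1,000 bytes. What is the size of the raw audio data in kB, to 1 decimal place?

Bytes = 48,000 samples/s × 413 s × 2 bytes/sample × 1 ch = 39,648,000 bytes.
39,648,000 / 1,000 = 39648.0 kB.

39648.0 kB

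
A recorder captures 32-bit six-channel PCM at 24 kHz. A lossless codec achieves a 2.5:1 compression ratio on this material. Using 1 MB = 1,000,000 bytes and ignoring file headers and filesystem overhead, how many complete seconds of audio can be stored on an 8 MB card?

Uncompressed byte rate = 24,000 × 4 × 6 = 576,000 bytes/s.
After 2.5:1 compression, effective rate ≈ 230400 bytes/s.
Capacity = 8 × 1,000,000 = 8,000,000 bytes.
8,000,000 / effective rate ≈ 34.72 s → 34 seconds.

34 seconds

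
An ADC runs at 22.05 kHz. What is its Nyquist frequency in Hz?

Nyquist frequency = sample rate / 2 = 22,050 / 2 = 11,025 Hz.

11,025 Hz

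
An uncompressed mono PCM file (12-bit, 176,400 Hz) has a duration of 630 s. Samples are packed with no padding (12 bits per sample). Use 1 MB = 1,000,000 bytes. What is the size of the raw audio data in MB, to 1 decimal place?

Bits = 176,400 × 630 × 12 × 1 = 1,333,584,000 bits = 166,698,000 bytes.
166,698,000 / 1,000,000 = 166.7 MB.

166.7 MB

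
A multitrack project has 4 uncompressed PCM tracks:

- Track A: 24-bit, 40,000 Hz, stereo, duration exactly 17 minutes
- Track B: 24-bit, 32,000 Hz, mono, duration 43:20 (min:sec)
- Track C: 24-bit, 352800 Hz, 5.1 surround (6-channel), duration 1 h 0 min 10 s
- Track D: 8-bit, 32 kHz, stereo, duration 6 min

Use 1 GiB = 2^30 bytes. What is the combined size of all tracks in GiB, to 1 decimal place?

21.8 GiB

Track A: exactly 17 minutes = 1,020 s; 40,000 × 1,020 × 3 × 2 = 244,800,000 bytes.
Track B: 43:20 (min:sec) = 2,600 s; 32,000 × 2,600 × 3 × 1 = 249,600,000 bytes.
Track C: 1 h 0 min 10 s = 3,610 s; 352,800 × 3,610 × 3 × 6 = 22,924,944,000 bytes.
Track D: 6 min = 360 s; 32,000 × 360 × 1 × 2 = 23,040,000 bytes.
Total = 23,442,384,000 bytes = 21.8 GiB.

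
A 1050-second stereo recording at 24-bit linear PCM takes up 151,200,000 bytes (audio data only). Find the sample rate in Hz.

24,000 Hz

Bytes = sample_rate × seconds × bytes_per_sample × channels.
sample_rate = 151,200,000 / (1,050 × 3 × 2) = 151,200,000 / 6,300 = 24,000 Hz.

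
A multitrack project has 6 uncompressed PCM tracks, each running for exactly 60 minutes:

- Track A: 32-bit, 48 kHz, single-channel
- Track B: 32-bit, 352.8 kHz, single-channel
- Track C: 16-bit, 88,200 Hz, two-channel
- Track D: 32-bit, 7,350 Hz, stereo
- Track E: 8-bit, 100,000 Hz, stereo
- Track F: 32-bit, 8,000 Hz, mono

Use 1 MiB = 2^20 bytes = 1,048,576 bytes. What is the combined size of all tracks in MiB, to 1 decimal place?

7713.8 MiB

exactly 60 minutes = 3,600 s.
Track A: 48,000 × 3,600 × 4 × 1 = 691,200,000 bytes.
Track B: 352,800 × 3,600 × 4 × 1 = 5,080,320,000 bytes.
Track C: 88,200 × 3,600 × 2 × 2 = 1,270,080,000 bytes.
Track D: 7,350 × 3,600 × 4 × 2 = 211,680,000 bytes.
Track E: 100,000 × 3,600 × 1 × 2 = 720,000,000 bytes.
Track F: 8,000 × 3,600 × 4 × 1 = 115,200,000 bytes.
Total = 8,088,480,000 bytes = 7713.8 MiB.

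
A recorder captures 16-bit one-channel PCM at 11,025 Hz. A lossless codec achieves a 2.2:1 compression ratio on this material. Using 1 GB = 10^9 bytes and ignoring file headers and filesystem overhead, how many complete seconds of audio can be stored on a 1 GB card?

Uncompressed byte rate = 11,025 × 2 × 1 = 22,050 bytes/s.
After 2.2:1 compression, effective rate ≈ 10022.73 bytes/s.
Capacity = 1 × 1,000,000,000 = 1,000,000,000 bytes.
1,000,000,000 / effective rate ≈ 99773.24 s → 99,773 seconds.

99,773 seconds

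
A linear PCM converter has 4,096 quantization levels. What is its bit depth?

12 bits

log2(4,096) = 12.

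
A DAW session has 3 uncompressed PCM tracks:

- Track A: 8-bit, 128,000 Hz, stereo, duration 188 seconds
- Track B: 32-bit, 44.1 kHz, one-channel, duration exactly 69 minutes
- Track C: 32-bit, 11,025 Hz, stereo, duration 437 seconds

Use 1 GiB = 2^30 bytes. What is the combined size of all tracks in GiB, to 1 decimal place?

0.8 GiB

Track A: 128,000 × 188 × 1 × 2 = 48,128,000 bytes.
Track B: exactly 69 minutes = 4,140 s; 44,100 × 4,140 × 4 × 1 = 730,296,000 bytes.
Track C: 11,025 × 437 × 4 × 2 = 38,543,400 bytes.
Total = 816,967,400 bytes = 0.8 GiB.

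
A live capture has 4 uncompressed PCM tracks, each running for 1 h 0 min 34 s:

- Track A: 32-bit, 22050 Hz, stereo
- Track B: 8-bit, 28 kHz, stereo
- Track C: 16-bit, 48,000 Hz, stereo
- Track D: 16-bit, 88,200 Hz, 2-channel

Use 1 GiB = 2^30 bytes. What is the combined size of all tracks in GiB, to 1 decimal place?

1 h 0 min 34 s = 3,634 s.
Track A: 22,050 × 3,634 × 4 × 2 = 641,037,600 bytes.
Track B: 28,000 × 3,634 × 1 × 2 = 203,504,000 bytes.
Track C: 48,000 × 3,634 × 2 × 2 = 697,728,000 bytes.
Track D: 88,200 × 3,634 × 2 × 2 = 1,282,075,200 bytes.
Total = 2,824,344,800 bytes = 2.6 GiB.

2.6 GiB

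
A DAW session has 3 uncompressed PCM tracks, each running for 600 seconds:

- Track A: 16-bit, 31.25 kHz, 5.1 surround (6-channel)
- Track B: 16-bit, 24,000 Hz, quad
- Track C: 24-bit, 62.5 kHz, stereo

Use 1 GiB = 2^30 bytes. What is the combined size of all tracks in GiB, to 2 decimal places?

0.53 GiB

Track A: 31,250 × 600 × 2 × 6 = 225,000,000 bytes.
Track B: 24,000 × 600 × 2 × 4 = 115,200,000 bytes.
Track C: 62,500 × 600 × 3 × 2 = 225,000,000 bytes.
Total = 565,200,000 bytes = 0.53 GiB.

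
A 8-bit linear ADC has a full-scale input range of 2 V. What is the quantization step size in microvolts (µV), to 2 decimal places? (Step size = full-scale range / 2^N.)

2 V / 2^8 = 2 / 256 V = 7812.50 µV.

7812.50 µV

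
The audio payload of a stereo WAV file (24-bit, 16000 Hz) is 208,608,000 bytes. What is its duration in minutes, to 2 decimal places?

36.22 minutes

Byte rate = 16,000 × 3 × 2 = 96,000 bytes/s.
Duration = 208,608,000 / 96,000 = 2,173 s.
2,173 s / 60 = 36.22 minutes.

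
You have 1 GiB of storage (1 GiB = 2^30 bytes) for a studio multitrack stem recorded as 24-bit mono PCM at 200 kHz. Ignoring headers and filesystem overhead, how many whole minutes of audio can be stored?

29 minutes

Uncompressed byte rate = 200,000 × 3 × 1 = 600,000 bytes/s.
Capacity = 1 × 1,073,741,824 = 1,073,741,824 bytes.
1,073,741,824 / 600,000 ≈ 1789.57 s → 29 minutes.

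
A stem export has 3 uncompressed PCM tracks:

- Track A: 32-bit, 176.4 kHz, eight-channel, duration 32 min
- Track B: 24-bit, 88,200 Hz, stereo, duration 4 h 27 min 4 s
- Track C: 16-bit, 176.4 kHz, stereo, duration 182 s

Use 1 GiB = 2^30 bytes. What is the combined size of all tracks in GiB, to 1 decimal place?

18.1 GiB

Track A: 32 min = 1,920 s; 176,400 × 1,920 × 4 × 8 = 10,838,016,000 bytes.
Track B: 4 h 27 min 4 s = 16,024 s; 88,200 × 16,024 × 3 × 2 = 8,479,900,800 bytes.
Track C: 176,400 × 182 × 2 × 2 = 128,419,200 bytes.
Total = 19,446,336,000 bytes = 18.1 GiB.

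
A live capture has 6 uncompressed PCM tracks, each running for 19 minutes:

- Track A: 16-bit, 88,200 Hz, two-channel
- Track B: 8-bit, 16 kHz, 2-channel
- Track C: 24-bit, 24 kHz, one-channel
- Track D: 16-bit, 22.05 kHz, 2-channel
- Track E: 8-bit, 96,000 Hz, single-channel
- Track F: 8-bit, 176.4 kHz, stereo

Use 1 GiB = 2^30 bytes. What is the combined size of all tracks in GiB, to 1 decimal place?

1.1 GiB

19 minutes = 1,140 s.
Track A: 88,200 × 1,140 × 2 × 2 = 402,192,000 bytes.
Track B: 16,000 × 1,140 × 1 × 2 = 36,480,000 bytes.
Track C: 24,000 × 1,140 × 3 × 1 = 82,080,000 bytes.
Track D: 22,050 × 1,140 × 2 × 2 = 100,548,000 bytes.
Track E: 96,000 × 1,140 × 1 × 1 = 109,440,000 bytes.
Track F: 176,400 × 1,140 × 1 × 2 = 402,192,000 bytes.
Total = 1,132,932,000 bytes = 1.1 GiB.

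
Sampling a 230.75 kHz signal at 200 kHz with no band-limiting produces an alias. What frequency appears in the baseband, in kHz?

Nyquist = 200,000/2 = 100,000 Hz; 230,750 Hz exceeds it.
Alias = |230,750 − 1×200,000| = |230,750 − 200,000| = 30,750 Hz = 30.75 kHz.

30.75 kHz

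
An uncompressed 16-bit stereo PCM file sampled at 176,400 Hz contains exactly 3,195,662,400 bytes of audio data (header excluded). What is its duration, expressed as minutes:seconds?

Byte rate = 176,400 × 2 × 2 = 705,600 bytes/s.
Duration = 3,195,662,400 / 705,600 = 4,529 s.
4,529 s = 75:29.

75:29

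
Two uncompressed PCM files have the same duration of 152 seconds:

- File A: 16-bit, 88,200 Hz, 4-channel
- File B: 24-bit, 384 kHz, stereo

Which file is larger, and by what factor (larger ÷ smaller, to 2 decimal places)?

File A: 88,200 × 2 × 4 = 705,600 bytes/s.
File B: 384,000 × 3 × 2 = 2,304,000 bytes/s.
File B is larger; ratio = 350,208,000 / 107,251,200 = 3.27.

File B, by a factor of 3.27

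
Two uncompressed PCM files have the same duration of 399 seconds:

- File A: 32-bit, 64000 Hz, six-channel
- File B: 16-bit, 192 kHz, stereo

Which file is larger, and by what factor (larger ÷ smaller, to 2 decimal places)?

File A: 64,000 × 4 × 6 = 1,536,000 bytes/s.
File B: 192,000 × 2 × 2 = 768,000 bytes/s.
File A is larger; ratio = 612,864,000 / 306,432,000 = 2.00.

File A, by a factor of 2.00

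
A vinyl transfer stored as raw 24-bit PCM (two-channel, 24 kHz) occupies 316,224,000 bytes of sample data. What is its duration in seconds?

Byte rate = 24,000 × 3 × 2 = 144,000 bytes/s.
Duration = 316,224,000 / 144,000 = 2,196 s.

2,196 seconds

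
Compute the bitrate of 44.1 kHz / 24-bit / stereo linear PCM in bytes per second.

Bit rate = 44,100 × 24 × 2 = 2,116,800 bits/s.
2,116,800 / 8 = 264,600 bytes/s.

264,600 bytes/s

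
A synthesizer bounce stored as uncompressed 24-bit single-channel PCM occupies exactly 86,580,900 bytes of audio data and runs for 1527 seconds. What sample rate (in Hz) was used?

18,900 Hz

Bytes = sample_rate × seconds × bytes_per_sample × channels.
sample_rate = 86,580,900 / (1,527 × 3 × 1) = 86,580,900 / 4,581 = 18,900 Hz.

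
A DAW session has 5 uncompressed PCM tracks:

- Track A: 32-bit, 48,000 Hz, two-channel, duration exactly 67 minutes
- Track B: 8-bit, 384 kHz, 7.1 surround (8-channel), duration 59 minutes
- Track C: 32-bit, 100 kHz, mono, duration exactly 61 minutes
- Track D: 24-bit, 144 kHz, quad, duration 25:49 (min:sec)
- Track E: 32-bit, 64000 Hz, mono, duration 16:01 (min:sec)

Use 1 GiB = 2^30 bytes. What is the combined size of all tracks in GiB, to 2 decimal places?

15.65 GiB

Track A: exactly 67 minutes = 4,020 s; 48,000 × 4,020 × 4 × 2 = 1,543,680,000 bytes.
Track B: 59 minutes = 3,540 s; 384,000 × 3,540 × 1 × 8 = 10,874,880,000 bytes.
Track C: exactly 61 minutes = 3,660 s; 100,000 × 3,660 × 4 × 1 = 1,464,000,000 bytes.
Track D: 25:49 (min:sec) = 1,549 s; 144,000 × 1,549 × 3 × 4 = 2,676,672,000 bytes.
Track E: 16:01 (min:sec) = 961 s; 64,000 × 961 × 4 × 1 = 246,016,000 bytes.
Total = 16,805,248,000 bytes = 15.65 GiB.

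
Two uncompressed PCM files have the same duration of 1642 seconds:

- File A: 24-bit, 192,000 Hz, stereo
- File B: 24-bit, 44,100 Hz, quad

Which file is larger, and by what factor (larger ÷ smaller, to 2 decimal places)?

File A, by a factor of 2.18

File A: 192,000 × 3 × 2 = 1,152,000 bytes/s.
File B: 44,100 × 3 × 4 = 529,200 bytes/s.
File A is larger; ratio = 1,891,584,000 / 868,946,400 = 2.18.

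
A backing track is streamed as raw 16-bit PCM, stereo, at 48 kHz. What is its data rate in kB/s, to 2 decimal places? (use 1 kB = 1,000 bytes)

Bit rate = 48,000 × 16 × 2 = 1,536,000 bits/s.
1,536,000 / 8 = 192,000 B/s = 192.00 kB/s.

192.00 kB/s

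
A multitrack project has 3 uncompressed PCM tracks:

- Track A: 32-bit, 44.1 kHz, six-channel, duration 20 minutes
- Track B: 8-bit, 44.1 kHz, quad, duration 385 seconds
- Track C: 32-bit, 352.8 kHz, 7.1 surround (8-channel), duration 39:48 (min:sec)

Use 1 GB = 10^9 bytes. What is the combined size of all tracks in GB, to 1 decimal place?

Track A: 20 minutes = 1,200 s; 44,100 × 1,200 × 4 × 6 = 1,270,080,000 bytes.
Track B: 44,100 × 385 × 1 × 4 = 67,914,000 bytes.
Track C: 39:48 (min:sec) = 2,388 s; 352,800 × 2,388 × 4 × 8 = 26,959,564,800 bytes.
Total = 28,297,558,800 bytes = 28.3 GB.

28.3 GB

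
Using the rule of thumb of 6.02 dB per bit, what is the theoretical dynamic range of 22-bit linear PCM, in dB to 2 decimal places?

132.44 dB

22 × 6.02 = 132.44 dB.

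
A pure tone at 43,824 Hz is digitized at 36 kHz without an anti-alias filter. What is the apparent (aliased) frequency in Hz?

Nyquist = 36,000/2 = 18,000 Hz; 43,824 Hz exceeds it.
Alias = |43,824 − 1×36,000| = |43,824 − 36,000| = 7,824 Hz.

7,824 Hz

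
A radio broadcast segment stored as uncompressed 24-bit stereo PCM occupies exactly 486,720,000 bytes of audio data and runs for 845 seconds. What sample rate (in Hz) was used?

Bytes = sample_rate × seconds × bytes_per_sample × channels.
sample_rate = 486,720,000 / (845 × 3 × 2) = 486,720,000 / 5,070 = 96,000 Hz.

96,000 Hz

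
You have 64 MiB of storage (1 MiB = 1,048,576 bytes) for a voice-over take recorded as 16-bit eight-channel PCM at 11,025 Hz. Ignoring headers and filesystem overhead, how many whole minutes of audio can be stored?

Uncompressed byte rate = 11,025 × 2 × 8 = 176,400 bytes/s.
Capacity = 64 × 1,048,576 = 67,108,864 bytes.
67,108,864 / 176,400 ≈ 380.44 s → 6 minutes.

6 minutes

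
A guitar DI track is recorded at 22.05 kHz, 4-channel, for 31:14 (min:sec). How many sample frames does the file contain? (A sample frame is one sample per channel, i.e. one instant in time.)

31:14 (min:sec) = 1,874 s.
22,050 samples/s × 1,874 s = 41,321,700 frames.

41,321,700 sample frames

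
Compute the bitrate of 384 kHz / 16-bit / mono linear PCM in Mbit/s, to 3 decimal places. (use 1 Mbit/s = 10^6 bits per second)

6.144 Mbit/s

Bit rate = 384,000 × 16 × 1 = 6,144,000 bits/s.
= 6.144 Mbit/s.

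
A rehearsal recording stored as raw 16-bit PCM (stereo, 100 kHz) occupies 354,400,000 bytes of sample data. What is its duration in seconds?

886 seconds

Byte rate = 100,000 × 2 × 2 = 400,000 bytes/s.
Duration = 354,400,000 / 400,000 = 886 s.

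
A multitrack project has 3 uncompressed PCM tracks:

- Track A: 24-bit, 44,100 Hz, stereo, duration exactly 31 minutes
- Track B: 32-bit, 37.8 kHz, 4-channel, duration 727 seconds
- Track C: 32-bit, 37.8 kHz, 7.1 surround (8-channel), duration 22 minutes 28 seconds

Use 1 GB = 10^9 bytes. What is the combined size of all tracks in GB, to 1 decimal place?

2.6 GB

Track A: exactly 31 minutes = 1,860 s; 44,100 × 1,860 × 3 × 2 = 492,156,000 bytes.
Track B: 37,800 × 727 × 4 × 4 = 439,689,600 bytes.
Track C: 22 minutes 28 seconds = 1,348 s; 37,800 × 1,348 × 4 × 8 = 1,630,540,800 bytes.
Total = 2,562,386,400 bytes = 2.6 GB.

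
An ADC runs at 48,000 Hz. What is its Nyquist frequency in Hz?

Nyquist frequency = sample rate / 2 = 48,000 / 2 = 24,000 Hz.

24,000 Hz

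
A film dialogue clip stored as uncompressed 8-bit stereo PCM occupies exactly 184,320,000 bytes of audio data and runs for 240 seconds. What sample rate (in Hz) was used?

384,000 Hz

Bytes = sample_rate × seconds × bytes_per_sample × channels.
sample_rate = 184,320,000 / (240 × 1 × 2) = 184,320,000 / 480 = 384,000 Hz.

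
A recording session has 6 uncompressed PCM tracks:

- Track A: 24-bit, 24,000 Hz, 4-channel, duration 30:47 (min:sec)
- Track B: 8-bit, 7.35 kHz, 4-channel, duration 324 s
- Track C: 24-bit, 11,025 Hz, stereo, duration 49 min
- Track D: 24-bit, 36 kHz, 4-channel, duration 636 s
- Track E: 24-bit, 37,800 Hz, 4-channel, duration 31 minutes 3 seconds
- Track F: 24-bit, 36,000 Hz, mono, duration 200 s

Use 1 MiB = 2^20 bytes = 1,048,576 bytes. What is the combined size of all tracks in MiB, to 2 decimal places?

Track A: 30:47 (min:sec) = 1,847 s; 24,000 × 1,847 × 3 × 4 = 531,936,000 bytes.
Track B: 7,350 × 324 × 1 × 4 = 9,525,600 bytes.
Track C: 49 min = 2,940 s; 11,025 × 2,940 × 3 × 2 = 194,481,000 bytes.
Track D: 36,000 × 636 × 3 × 4 = 274,752,000 bytes.
Track E: 31 minutes 3 seconds = 1,863 s; 37,800 × 1,863 × 3 × 4 = 845,056,800 bytes.
Track F: 36,000 × 200 × 3 × 1 = 21,600,000 bytes.
Total = 1,877,351,400 bytes = 1790.38 MiB.

1790.38 MiB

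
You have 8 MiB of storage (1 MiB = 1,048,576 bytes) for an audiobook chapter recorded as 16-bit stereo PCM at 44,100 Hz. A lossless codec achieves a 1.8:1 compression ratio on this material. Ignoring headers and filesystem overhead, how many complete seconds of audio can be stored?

85 seconds

Uncompressed byte rate = 44,100 × 2 × 2 = 176,400 bytes/s.
After 1.8:1 compression, effective rate ≈ 98000 bytes/s.
Capacity = 8 × 1,048,576 = 8,388,608 bytes.
8,388,608 / effective rate ≈ 85.6 s → 85 seconds.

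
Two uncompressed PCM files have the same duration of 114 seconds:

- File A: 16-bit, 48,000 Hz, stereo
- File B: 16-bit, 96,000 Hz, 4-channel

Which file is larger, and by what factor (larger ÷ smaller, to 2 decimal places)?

File B, by a factor of 4.00

File A: 48,000 × 2 × 2 = 192,000 bytes/s.
File B: 96,000 × 2 × 4 = 768,000 bytes/s.
File B is larger; ratio = 87,552,000 / 21,888,000 = 4.00.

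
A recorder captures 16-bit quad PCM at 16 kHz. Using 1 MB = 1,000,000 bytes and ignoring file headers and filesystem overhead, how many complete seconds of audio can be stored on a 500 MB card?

Uncompressed byte rate = 16,000 × 2 × 4 = 128,000 bytes/s.
Capacity = 500 × 1,000,000 = 500,000,000 bytes.
500,000,000 / 128,000 ≈ 3906.25 s → 3,906 seconds.

3,906 seconds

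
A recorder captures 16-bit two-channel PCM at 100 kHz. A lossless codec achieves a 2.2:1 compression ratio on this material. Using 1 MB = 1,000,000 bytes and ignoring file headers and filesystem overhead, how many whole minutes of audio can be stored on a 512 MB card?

46 minutes

Uncompressed byte rate = 100,000 × 2 × 2 = 400,000 bytes/s.
After 2.2:1 compression, effective rate ≈ 181818.18 bytes/s.
Capacity = 512 × 1,000,000 = 512,000,000 bytes.
512,000,000 / effective rate ≈ 2816 s → 46 minutes.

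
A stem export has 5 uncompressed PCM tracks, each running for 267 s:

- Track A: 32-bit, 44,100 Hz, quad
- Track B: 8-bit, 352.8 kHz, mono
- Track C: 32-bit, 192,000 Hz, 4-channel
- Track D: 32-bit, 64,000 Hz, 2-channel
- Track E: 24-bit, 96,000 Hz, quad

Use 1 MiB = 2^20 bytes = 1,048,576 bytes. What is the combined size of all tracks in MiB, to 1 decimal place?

1475.4 MiB

Track A: 44,100 × 267 × 4 × 4 = 188,395,200 bytes.
Track B: 352,800 × 267 × 1 × 1 = 94,197,600 bytes.
Track C: 192,000 × 267 × 4 × 4 = 820,224,000 bytes.
Track D: 64,000 × 267 × 4 × 2 = 136,704,000 bytes.
Track E: 96,000 × 267 × 3 × 4 = 307,584,000 bytes.
Total = 1,547,104,800 bytes = 1475.4 MiB.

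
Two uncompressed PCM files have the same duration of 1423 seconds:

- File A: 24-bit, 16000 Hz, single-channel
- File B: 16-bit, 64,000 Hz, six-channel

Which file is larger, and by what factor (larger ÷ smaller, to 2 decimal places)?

File A: 16,000 × 3 × 1 = 48,000 bytes/s.
File B: 64,000 × 2 × 6 = 768,000 bytes/s.
File B is larger; ratio = 1,092,864,000 / 68,304,000 = 16.00.

File B, by a factor of 16.00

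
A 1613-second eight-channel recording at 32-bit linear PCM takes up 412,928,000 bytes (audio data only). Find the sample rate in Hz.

Bytes = sample_rate × seconds × bytes_per_sample × channels.
sample_rate = 412,928,000 / (1,613 × 4 × 8) = 412,928,000 / 51,616 = 8,000 Hz.

8,000 Hz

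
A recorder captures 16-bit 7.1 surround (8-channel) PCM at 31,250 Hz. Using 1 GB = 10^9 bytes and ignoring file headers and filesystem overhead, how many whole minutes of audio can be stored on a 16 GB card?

Uncompressed byte rate = 31,250 × 2 × 8 = 500,000 bytes/s.
Capacity = 16 × 1,000,000,000 = 16,000,000,000 bytes.
16,000,000,000 / 500,000 ≈ 32000 s → 533 minutes.

533 minutes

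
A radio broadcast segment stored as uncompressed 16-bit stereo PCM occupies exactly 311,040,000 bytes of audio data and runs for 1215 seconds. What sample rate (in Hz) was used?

64,000 Hz

Bytes = sample_rate × seconds × bytes_per_sample × channels.
sample_rate = 311,040,000 / (1,215 × 2 × 2) = 311,040,000 / 4,860 = 64,000 Hz.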